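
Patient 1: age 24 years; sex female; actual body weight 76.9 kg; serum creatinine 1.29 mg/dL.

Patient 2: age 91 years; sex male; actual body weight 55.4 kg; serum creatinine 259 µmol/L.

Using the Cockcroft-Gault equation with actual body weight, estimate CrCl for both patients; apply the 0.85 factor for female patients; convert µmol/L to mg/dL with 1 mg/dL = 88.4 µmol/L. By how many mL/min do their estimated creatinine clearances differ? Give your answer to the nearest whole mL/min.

69 mL/min

Patient 1: CrCl = (140 − 24) × 76.9 / (72 × 1.29) × 0.85 = 8920.4 / 92.88 × 0.85 ≈ 81.6 mL/min
Patient 2: SCr = 259 / 88.4 = 2.93 mg/dL
Patient 2: CrCl = (140 − 91) × 55.4 / (72 × 2.93) = 2714.6 / 210.96 ≈ 12.9 mL/min
|81.6 − 12.9| = 68.7 mL/min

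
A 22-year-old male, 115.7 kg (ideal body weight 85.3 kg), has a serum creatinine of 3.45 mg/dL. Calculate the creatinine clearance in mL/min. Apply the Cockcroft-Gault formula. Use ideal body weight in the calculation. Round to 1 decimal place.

40.5 mL/min

CrCl = (140 − 22) × 85.3 / (72 × 3.45) = 10065.4 / 248.40 ≈ 40.5 mL/min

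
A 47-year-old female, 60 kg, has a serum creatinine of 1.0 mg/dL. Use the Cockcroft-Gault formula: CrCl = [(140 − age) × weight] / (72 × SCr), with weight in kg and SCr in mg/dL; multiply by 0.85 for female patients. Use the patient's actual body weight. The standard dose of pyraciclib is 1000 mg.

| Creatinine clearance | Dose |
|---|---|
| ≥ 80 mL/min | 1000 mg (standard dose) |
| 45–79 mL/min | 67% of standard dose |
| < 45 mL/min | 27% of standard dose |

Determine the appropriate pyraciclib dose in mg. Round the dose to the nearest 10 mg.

670 mg

CrCl = (140 − 47) × 60 / (72 × 1) × 0.85 = 5580.0 / 72.00 × 0.85 ≈ 65.9 mL/min
CrCl ≈ 66 mL/min → bracket 45–79 mL/min.
67% of 1000 mg = 670 mg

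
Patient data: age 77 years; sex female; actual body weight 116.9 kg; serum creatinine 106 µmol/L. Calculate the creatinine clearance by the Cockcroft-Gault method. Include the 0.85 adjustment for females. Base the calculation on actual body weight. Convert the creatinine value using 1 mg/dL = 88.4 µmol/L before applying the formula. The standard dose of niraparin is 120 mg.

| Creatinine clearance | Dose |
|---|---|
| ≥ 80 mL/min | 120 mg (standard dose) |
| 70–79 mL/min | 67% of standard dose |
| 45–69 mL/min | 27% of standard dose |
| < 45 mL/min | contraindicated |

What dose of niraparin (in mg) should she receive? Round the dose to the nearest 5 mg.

80 mg

SCr = 106 / 88.4 = 1.199 mg/dL
CrCl = (140 − 77) × 116.9 / (72 × 1.199) × 0.85 = 7364.7 / 86.33 × 0.85 ≈ 72.5 mL/min
CrCl ≈ 73 mL/min → bracket 70–79 mL/min.
67% of 120 mg = 80.4 mg → 80 mg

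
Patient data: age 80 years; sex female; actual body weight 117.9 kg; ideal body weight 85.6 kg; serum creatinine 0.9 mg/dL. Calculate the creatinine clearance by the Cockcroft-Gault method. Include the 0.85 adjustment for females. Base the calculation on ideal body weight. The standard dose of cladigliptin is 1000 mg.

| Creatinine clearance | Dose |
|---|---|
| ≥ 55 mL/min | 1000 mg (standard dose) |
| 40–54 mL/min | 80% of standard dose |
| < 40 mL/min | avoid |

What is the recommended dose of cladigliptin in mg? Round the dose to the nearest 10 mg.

CrCl = (140 − 80) × 85.6 / (72 × 0.9) × 0.85 = 5136.0 / 64.80 × 0.85 ≈ 67.4 mL/min
CrCl ≈ 67 mL/min → bracket ≥ 55 mL/min.
100% of 1000 mg = 1000 mg

1000 mg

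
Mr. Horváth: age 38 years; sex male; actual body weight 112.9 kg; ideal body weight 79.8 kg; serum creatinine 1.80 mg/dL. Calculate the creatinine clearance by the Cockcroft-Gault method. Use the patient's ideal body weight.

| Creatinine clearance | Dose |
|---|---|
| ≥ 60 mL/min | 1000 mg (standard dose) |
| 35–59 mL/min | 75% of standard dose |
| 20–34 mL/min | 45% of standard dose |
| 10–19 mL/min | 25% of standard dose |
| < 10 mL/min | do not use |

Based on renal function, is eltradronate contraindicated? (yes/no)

no

CrCl = (140 − 38) × 79.8 / (72 × 1.8) = 8139.6 / 129.60 ≈ 62.8 mL/min
CrCl ≈ 63 mL/min, which is ≥ 10 mL/min.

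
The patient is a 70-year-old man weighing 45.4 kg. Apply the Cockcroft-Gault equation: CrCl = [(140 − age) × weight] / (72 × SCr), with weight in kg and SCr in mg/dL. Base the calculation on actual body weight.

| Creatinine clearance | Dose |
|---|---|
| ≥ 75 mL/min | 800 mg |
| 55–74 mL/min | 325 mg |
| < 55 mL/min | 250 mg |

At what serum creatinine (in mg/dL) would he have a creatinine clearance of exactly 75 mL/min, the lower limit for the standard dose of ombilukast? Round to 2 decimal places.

Standard dose requires CrCl ≥ 75 mL/min.
Set (140 − 70) × 45.4 / (72 × SCr) = 75
SCr = (140 − 70) × 45.4 / (72 × 75) = 0.589 mg/dL

0.59 mg/dL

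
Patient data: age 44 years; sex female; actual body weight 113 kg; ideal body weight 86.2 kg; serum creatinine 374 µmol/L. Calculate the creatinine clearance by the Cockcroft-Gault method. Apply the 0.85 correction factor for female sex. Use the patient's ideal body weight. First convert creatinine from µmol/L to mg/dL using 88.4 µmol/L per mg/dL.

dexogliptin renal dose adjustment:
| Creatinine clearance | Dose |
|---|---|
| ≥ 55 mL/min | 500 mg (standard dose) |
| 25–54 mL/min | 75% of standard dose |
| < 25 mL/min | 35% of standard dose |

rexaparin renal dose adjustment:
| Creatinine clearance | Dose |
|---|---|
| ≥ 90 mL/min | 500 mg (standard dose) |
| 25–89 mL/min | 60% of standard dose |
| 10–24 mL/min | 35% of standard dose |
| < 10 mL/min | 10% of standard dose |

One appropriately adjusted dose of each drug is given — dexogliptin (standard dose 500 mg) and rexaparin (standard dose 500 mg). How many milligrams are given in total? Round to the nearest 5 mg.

350 mg

SCr = 374 / 88.4 = 4.231 mg/dL
CrCl = (140 − 44) × 86.2 / (72 × 4.231) × 0.85 = 8275.2 / 304.63 × 0.85 ≈ 23.1 mL/min
CrCl ≈ 23 mL/min.
dexogliptin: < 25 mL/min → 35% of 500 mg = 175 mg.
rexaparin: 10–24 mL/min → 35% of 500 mg = 175 mg.
Total = 175 + 175 = 350 mg.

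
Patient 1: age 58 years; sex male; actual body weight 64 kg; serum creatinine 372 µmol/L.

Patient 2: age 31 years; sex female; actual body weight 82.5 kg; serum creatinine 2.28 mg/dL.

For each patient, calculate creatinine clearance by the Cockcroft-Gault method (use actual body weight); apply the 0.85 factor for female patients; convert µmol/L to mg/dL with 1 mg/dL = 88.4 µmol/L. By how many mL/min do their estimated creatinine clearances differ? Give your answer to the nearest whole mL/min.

29 mL/min

Patient 1: SCr = 372 / 88.4 = 4.208 mg/dL
Patient 1: CrCl = (140 − 58) × 64 / (72 × 4.208) = 5248.0 / 302.98 ≈ 17.3 mL/min
Patient 2: CrCl = (140 − 31) × 82.5 / (72 × 2.28) × 0.85 = 8992.5 / 164.16 × 0.85 ≈ 46.6 mL/min
|17.3 − 46.6| = 29.3 mL/min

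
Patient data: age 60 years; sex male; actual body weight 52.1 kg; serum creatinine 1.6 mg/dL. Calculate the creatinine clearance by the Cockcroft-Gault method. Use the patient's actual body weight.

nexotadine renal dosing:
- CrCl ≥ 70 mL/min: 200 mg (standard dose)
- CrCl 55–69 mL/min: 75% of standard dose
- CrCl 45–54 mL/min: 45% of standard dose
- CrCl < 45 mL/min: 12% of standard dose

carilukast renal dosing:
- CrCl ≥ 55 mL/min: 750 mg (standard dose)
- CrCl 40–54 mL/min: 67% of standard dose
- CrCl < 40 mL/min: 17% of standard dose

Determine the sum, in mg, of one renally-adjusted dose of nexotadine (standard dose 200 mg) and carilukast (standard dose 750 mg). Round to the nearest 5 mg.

150 mg

CrCl = (140 − 60) × 52.1 / (72 × 1.6) = 4168.0 / 115.20 ≈ 36.2 mL/min
CrCl ≈ 36 mL/min.
nexotadine: < 45 mL/min → 12% of 200 mg = 24 mg.
carilukast: < 40 mL/min → 17% of 750 mg = 127.5 mg.
Total = 24 + 127.5 = 151.5 mg.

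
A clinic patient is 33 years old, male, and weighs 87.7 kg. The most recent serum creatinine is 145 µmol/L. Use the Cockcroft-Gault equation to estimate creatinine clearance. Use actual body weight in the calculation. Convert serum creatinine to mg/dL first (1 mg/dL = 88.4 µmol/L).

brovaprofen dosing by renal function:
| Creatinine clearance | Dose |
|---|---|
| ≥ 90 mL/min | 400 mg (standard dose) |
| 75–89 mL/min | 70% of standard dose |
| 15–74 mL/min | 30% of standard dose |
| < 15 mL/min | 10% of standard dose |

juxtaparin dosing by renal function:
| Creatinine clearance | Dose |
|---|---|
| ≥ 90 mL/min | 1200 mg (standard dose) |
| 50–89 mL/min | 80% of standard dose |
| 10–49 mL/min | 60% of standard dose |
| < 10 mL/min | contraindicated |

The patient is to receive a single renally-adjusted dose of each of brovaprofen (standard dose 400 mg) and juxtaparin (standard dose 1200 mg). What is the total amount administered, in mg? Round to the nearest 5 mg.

1240 mg

SCr = 145 / 88.4 = 1.64 mg/dL
CrCl = (140 − 33) × 87.7 / (72 × 1.64) = 9383.9 / 118.08 ≈ 79.5 mL/min
CrCl ≈ 79 mL/min.
brovaprofen: 75–89 mL/min → 70% of 400 mg = 280 mg.
juxtaparin: 50–89 mL/min → 80% of 1200 mg = 960 mg.
Total = 280 + 960 = 1240 mg.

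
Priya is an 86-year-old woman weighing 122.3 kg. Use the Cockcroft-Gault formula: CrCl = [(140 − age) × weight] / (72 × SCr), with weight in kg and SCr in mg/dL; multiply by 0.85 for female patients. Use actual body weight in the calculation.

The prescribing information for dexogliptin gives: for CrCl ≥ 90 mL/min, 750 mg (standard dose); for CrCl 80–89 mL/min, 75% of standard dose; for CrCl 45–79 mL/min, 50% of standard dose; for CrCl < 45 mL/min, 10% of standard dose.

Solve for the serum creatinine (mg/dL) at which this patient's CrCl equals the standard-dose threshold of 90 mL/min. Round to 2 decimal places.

Standard dose requires CrCl ≥ 90 mL/min.
Set (140 − 86) × 122.3 × 0.85 / (72 × SCr) = 90
SCr = (140 − 86) × 122.3 × 0.85 / (72 × 90) = 0.866 mg/dL

0.87 mg/dL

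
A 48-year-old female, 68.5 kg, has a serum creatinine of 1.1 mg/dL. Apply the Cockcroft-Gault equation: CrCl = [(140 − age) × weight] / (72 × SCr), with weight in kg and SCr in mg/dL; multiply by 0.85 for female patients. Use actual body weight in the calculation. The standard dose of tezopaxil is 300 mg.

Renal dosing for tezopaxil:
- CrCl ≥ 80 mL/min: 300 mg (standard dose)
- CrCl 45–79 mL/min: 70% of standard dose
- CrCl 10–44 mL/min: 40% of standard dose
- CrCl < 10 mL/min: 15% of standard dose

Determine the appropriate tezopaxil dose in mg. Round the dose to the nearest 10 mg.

CrCl = (140 − 48) × 68.5 / (72 × 1.1) × 0.85 = 6302.0 / 79.20 × 0.85 ≈ 67.6 mL/min
CrCl ≈ 68 mL/min → bracket 45–79 mL/min.
70% of 300 mg = 210 mg

210 mg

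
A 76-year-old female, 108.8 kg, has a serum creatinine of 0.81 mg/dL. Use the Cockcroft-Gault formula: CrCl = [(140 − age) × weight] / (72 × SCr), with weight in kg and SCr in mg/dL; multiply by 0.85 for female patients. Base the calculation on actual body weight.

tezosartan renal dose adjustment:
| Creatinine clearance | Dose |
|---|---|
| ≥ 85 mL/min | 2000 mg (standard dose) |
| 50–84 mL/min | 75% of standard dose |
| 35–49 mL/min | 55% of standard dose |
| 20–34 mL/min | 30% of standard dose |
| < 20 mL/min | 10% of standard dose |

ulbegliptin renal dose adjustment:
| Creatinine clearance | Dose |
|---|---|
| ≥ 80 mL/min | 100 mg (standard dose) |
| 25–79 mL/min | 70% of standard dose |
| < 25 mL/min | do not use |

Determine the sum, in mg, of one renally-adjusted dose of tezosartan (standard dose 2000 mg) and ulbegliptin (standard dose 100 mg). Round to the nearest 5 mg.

CrCl = (140 − 76) × 108.8 / (72 × 0.81) × 0.85 = 6963.2 / 58.32 × 0.85 ≈ 101.5 mL/min
CrCl ≈ 101 mL/min.
tezosartan: ≥ 85 mL/min → 100% of 2000 mg = 2000 mg.
ulbegliptin: ≥ 80 mL/min → 100% of 100 mg = 100 mg.
Total = 2000 + 100 = 2100 mg.

2100 mg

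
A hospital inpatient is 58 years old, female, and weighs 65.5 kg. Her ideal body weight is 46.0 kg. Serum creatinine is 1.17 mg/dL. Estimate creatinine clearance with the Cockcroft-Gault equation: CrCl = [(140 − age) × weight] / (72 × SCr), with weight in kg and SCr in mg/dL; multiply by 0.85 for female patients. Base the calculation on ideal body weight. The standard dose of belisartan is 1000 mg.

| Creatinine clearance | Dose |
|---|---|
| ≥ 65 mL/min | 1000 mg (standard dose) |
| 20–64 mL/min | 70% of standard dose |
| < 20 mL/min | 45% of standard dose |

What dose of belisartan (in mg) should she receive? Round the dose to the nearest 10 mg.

700 mg

CrCl = (140 − 58) × 46 / (72 × 1.17) × 0.85 = 3772.0 / 84.24 × 0.85 ≈ 38.1 mL/min
CrCl ≈ 38 mL/min → bracket 20–64 mL/min.
70% of 1000 mg = 700 mg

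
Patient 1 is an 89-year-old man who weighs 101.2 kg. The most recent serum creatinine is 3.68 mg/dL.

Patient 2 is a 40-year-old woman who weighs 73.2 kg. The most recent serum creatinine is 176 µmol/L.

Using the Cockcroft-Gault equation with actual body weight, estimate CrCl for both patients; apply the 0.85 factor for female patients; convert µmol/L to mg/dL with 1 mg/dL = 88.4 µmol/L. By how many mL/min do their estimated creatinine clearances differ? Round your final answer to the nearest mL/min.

24 mL/min

Patient 1: CrCl = (140 − 89) × 101.2 / (72 × 3.68) = 5161.2 / 264.96 ≈ 19.5 mL/min
Patient 2: SCr = 176 / 88.4 = 1.991 mg/dL
Patient 2: CrCl = (140 − 40) × 73.2 / (72 × 1.991) × 0.85 = 7320.0 / 143.35 × 0.85 ≈ 43.4 mL/min
|19.5 − 43.4| = 23.9 mL/min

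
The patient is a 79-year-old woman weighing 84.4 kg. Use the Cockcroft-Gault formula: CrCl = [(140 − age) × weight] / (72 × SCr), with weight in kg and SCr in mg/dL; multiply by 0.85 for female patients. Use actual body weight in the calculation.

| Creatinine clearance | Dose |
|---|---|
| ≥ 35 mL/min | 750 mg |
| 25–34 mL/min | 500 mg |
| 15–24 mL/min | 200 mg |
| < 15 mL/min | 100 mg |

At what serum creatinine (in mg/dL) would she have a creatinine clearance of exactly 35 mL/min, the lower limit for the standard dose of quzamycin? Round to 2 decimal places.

Standard dose requires CrCl ≥ 35 mL/min.
Set (140 − 79) × 84.4 × 0.85 / (72 × SCr) = 35
SCr = (140 − 79) × 84.4 × 0.85 / (72 × 35) = 1.737 mg/dL

1.74 mg/dL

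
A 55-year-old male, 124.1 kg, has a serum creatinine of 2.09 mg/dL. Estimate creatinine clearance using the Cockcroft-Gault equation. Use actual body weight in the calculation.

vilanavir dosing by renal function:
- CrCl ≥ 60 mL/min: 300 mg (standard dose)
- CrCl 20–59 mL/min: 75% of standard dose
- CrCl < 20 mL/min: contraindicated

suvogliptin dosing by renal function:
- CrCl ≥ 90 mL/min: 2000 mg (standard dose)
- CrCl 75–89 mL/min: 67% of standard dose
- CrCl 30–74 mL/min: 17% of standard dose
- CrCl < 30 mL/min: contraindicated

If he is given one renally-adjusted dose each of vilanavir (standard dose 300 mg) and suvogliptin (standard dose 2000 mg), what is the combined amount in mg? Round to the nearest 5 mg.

640 mg

CrCl = (140 − 55) × 124.1 / (72 × 2.09) = 10548.5 / 150.48 ≈ 70.1 mL/min
CrCl ≈ 70 mL/min.
vilanavir: ≥ 60 mL/min → 100% of 300 mg = 300 mg.
suvogliptin: 30–74 mL/min → 17% of 2000 mg = 340 mg.
Total = 300 + 340 = 640 mg.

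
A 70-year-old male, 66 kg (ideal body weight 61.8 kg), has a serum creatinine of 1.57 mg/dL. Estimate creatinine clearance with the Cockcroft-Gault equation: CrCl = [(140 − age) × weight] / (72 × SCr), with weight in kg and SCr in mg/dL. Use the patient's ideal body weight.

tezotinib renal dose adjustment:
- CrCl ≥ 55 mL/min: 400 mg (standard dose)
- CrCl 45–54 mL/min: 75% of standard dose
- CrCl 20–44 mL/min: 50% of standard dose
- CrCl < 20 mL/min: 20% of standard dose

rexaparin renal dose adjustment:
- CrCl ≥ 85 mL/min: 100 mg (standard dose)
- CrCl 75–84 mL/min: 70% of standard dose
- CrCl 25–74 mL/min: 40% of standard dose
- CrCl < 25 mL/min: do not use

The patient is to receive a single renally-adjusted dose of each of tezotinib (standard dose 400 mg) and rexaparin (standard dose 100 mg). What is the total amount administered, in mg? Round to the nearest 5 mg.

240 mg

CrCl = (140 − 70) × 61.8 / (72 × 1.57) = 4326.0 / 113.04 ≈ 38.3 mL/min
CrCl ≈ 38 mL/min.
tezotinib: 20–44 mL/min → 50% of 400 mg = 200 mg.
rexaparin: 25–74 mL/min → 40% of 100 mg = 40 mg.
Total = 200 + 40 = 240 mg.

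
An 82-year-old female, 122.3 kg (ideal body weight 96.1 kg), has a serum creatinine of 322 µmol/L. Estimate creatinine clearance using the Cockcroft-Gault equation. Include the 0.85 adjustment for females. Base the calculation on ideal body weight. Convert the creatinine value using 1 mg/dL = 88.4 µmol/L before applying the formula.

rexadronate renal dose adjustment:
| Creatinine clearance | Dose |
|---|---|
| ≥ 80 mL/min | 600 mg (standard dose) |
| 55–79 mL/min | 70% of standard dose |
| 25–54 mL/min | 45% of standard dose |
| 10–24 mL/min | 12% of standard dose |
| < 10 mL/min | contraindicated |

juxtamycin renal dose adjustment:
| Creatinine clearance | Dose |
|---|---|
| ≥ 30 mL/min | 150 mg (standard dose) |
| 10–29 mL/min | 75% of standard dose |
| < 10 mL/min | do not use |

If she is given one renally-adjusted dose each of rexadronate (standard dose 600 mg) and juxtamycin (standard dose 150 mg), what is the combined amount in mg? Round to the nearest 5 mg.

SCr = 322 / 88.4 = 3.643 mg/dL
CrCl = (140 − 82) × 96.1 / (72 × 3.643) × 0.85 = 5573.8 / 262.30 × 0.85 ≈ 18.1 mL/min
CrCl ≈ 18 mL/min.
rexadronate: 10–24 mL/min → 12% of 600 mg = 72 mg.
juxtamycin: 10–29 mL/min → 75% of 150 mg = 112.5 mg.
Total = 72 + 112.5 = 184.5 mg.

185 mg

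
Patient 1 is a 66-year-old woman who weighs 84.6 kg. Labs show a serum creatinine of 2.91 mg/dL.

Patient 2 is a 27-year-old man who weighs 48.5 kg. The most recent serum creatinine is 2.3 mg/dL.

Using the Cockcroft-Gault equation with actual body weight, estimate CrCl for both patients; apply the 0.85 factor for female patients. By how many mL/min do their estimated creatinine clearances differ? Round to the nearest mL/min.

Patient 1: CrCl = (140 − 66) × 84.6 / (72 × 2.91) × 0.85 = 6260.4 / 209.52 × 0.85 ≈ 25.4 mL/min
Patient 2: CrCl = (140 − 27) × 48.5 / (72 × 2.3) = 5480.5 / 165.60 ≈ 33.1 mL/min
|25.4 − 33.1| = 7.7 mL/min

8 mL/min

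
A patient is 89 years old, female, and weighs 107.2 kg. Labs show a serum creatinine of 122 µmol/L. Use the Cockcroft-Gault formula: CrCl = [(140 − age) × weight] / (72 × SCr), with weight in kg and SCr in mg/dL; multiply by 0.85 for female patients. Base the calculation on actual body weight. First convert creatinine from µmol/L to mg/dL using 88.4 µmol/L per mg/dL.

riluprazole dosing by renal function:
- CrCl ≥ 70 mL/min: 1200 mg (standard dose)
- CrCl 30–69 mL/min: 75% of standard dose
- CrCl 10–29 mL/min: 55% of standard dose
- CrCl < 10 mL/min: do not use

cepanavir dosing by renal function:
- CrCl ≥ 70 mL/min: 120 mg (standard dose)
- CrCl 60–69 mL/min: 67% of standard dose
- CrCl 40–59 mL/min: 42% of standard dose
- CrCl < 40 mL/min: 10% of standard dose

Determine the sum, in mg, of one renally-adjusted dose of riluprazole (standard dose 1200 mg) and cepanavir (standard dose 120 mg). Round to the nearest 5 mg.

950 mg

SCr = 122 / 88.4 = 1.38 mg/dL
CrCl = (140 − 89) × 107.2 / (72 × 1.38) × 0.85 = 5467.2 / 99.36 × 0.85 ≈ 46.8 mL/min
CrCl ≈ 47 mL/min.
riluprazole: 30–69 mL/min → 75% of 1200 mg = 900 mg.
cepanavir: 40–59 mL/min → 42% of 120 mg = 50.4 mg.
Total = 900 + 50.4 = 950.4 mg.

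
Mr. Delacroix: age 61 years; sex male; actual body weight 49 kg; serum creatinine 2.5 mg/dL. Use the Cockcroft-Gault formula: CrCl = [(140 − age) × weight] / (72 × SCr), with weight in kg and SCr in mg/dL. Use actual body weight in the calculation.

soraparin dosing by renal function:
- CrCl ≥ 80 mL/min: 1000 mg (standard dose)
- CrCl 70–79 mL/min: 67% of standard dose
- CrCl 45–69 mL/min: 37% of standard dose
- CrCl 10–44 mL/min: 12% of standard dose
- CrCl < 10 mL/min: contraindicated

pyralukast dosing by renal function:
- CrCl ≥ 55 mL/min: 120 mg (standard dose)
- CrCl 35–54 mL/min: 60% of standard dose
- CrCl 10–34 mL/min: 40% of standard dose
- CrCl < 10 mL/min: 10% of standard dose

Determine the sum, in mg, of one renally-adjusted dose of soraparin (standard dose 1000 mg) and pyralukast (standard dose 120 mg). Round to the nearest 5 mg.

CrCl = (140 − 61) × 49 / (72 × 2.5) = 3871.0 / 180.00 ≈ 21.5 mL/min
CrCl ≈ 22 mL/min.
soraparin: 10–44 mL/min → 12% of 1000 mg = 120 mg.
pyralukast: 10–34 mL/min → 40% of 120 mg = 48 mg.
Total = 120 + 48 = 168 mg.

170 mg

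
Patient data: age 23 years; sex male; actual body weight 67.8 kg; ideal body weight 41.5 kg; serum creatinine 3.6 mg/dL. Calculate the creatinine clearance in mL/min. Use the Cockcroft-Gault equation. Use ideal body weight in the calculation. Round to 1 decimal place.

18.7 mL/min

CrCl = (140 − 23) × 41.5 / (72 × 3.6) = 4855.5 / 259.20 ≈ 18.7 mL/min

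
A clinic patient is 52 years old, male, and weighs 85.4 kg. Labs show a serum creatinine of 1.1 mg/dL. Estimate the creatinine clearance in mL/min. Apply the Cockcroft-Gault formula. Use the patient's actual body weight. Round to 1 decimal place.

94.9 mL/min

CrCl = (140 − 52) × 85.4 / (72 × 1.1) = 7515.2 / 79.20 ≈ 94.9 mL/min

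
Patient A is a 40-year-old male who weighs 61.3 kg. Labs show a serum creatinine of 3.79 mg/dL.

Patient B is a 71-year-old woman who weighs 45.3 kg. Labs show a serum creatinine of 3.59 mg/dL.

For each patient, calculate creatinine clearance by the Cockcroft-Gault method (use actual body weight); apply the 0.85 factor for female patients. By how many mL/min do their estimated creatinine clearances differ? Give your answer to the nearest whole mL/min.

Patient A: CrCl = (140 − 40) × 61.3 / (72 × 3.79) = 6130.0 / 272.88 ≈ 22.5 mL/min
Patient B: CrCl = (140 − 71) × 45.3 / (72 × 3.59) × 0.85 = 3125.7 / 258.48 × 0.85 ≈ 10.3 mL/min
|22.5 − 10.3| = 12.2 mL/min

12 mL/min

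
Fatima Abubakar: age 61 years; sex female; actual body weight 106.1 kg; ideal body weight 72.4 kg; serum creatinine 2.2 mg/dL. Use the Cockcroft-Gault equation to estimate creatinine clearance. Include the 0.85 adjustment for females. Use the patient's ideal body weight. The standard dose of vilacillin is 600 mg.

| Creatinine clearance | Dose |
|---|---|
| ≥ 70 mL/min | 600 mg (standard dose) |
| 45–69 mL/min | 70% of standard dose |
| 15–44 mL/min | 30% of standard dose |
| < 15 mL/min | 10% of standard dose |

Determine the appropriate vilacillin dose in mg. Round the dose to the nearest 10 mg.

CrCl = (140 − 61) × 72.4 / (72 × 2.2) × 0.85 = 5719.6 / 158.40 × 0.85 ≈ 30.7 mL/min
CrCl ≈ 31 mL/min → bracket 15–44 mL/min.
30% of 600 mg = 180 mg

180 mg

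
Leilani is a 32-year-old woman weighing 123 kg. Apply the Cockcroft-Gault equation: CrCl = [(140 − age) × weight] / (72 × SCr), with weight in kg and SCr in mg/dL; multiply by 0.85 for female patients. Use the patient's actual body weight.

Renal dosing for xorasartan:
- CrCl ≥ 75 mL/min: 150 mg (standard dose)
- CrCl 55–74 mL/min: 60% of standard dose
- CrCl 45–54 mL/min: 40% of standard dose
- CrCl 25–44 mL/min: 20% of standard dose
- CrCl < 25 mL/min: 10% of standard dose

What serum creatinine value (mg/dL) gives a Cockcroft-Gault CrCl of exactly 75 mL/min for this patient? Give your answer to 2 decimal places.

Standard dose requires CrCl ≥ 75 mL/min.
Set (140 − 32) × 123 × 0.85 / (72 × SCr) = 75
SCr = (140 − 32) × 123 × 0.85 / (72 × 75) = 2.091 mg/dL

2.09 mg/dL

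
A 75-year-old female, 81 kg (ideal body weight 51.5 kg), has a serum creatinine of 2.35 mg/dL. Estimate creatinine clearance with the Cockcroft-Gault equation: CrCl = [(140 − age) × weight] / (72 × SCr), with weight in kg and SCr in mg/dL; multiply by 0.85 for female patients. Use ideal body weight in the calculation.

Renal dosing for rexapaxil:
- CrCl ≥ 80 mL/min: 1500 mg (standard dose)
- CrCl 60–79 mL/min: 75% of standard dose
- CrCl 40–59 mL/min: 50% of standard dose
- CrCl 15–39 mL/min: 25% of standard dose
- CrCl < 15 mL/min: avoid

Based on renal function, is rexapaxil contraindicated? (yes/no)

CrCl = (140 − 75) × 51.5 / (72 × 2.35) × 0.85 = 3347.5 / 169.20 × 0.85 ≈ 16.8 mL/min
CrCl ≈ 17 mL/min, which is ≥ 15 mL/min.

no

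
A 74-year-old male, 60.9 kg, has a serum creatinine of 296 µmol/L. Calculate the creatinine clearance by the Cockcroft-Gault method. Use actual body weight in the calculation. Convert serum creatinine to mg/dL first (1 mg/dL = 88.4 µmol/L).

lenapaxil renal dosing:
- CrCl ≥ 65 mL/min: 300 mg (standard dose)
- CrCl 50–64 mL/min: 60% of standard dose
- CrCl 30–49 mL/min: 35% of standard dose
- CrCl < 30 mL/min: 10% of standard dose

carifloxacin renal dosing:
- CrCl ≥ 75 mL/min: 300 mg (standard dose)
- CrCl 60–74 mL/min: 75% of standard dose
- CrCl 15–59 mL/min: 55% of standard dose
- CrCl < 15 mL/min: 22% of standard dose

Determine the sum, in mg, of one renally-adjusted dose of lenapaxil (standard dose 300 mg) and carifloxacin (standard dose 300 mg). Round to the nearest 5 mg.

SCr = 296 / 88.4 = 3.348 mg/dL
CrCl = (140 − 74) × 60.9 / (72 × 3.348) = 4019.4 / 241.06 ≈ 16.7 mL/min
CrCl ≈ 17 mL/min.
lenapaxil: < 30 mL/min → 10% of 300 mg = 30 mg.
carifloxacin: 15–59 mL/min → 55% of 300 mg = 165 mg.
Total = 30 + 165 = 195 mg.

195 mg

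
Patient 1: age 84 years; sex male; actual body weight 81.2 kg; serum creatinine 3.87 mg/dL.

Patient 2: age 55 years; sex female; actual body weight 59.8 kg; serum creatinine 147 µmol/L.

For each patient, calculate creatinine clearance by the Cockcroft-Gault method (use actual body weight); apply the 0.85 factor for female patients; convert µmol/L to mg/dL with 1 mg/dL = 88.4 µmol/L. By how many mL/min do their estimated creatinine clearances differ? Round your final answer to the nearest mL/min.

Patient 1: CrCl = (140 − 84) × 81.2 / (72 × 3.87) = 4547.2 / 278.64 ≈ 16.3 mL/min
Patient 2: SCr = 147 / 88.4 = 1.663 mg/dL
Patient 2: CrCl = (140 − 55) × 59.8 / (72 × 1.663) × 0.85 = 5083.0 / 119.74 × 0.85 ≈ 36.1 mL/min
|16.3 − 36.1| = 19.8 mL/min

20 mL/min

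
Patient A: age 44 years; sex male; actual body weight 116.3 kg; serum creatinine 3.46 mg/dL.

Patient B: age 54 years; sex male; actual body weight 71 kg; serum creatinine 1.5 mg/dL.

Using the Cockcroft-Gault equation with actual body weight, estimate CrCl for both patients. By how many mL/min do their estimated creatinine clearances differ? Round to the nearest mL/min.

12 mL/min

Patient A: CrCl = (140 − 44) × 116.3 / (72 × 3.46) = 11164.8 / 249.12 ≈ 44.8 mL/min
Patient B: CrCl = (140 − 54) × 71 / (72 × 1.5) = 6106.0 / 108.00 ≈ 56.5 mL/min
|44.8 − 56.5| = 11.7 mL/min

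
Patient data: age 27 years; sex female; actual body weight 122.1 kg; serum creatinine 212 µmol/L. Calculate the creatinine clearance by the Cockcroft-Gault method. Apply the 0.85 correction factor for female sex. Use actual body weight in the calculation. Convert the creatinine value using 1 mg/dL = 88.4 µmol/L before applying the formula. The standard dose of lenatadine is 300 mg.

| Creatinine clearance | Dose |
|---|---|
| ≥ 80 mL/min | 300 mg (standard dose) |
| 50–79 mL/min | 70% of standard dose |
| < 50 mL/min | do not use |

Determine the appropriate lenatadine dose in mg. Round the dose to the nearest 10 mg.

210 mg

SCr = 212 / 88.4 = 2.398 mg/dL
CrCl = (140 − 27) × 122.1 / (72 × 2.398) × 0.85 = 13797.3 / 172.66 × 0.85 ≈ 67.9 mL/min
CrCl ≈ 68 mL/min → bracket 50–79 mL/min.
70% of 300 mg = 210 mg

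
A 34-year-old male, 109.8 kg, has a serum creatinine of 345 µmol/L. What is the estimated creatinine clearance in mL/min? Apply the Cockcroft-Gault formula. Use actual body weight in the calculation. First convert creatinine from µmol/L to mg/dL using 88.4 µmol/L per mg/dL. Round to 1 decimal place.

41.4 mL/min

SCr = 345 / 88.4 = 3.903 mg/dL
CrCl = (140 − 34) × 109.8 / (72 × 3.903) = 11638.8 / 281.02 ≈ 41.4 mL/min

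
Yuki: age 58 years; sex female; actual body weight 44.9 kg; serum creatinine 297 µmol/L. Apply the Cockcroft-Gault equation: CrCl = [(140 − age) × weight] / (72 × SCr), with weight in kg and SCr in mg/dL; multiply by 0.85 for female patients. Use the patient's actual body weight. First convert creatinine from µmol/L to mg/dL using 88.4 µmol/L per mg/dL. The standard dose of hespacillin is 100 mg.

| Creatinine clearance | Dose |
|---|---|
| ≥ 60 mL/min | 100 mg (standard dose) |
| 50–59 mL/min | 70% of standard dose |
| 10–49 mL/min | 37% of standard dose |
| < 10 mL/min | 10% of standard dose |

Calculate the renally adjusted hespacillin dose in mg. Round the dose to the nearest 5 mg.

35 mg

SCr = 297 / 88.4 = 3.36 mg/dL
CrCl = (140 − 58) × 44.9 / (72 × 3.36) × 0.85 = 3681.8 / 241.92 × 0.85 ≈ 12.9 mL/min
CrCl ≈ 13 mL/min → bracket 10–49 mL/min.
37% of 100 mg = 37 mg → 35 mg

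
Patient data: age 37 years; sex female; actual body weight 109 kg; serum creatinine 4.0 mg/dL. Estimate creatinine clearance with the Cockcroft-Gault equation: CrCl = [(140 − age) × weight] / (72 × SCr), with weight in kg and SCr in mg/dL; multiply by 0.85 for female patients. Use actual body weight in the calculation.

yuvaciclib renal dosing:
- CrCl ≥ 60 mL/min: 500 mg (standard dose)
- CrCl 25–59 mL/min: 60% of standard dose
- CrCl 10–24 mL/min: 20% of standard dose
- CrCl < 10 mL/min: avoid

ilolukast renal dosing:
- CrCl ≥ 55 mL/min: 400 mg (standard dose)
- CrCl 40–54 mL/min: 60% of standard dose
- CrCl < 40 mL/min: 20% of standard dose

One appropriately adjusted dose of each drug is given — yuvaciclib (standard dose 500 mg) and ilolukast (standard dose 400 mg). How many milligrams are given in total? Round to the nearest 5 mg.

CrCl = (140 − 37) × 109 / (72 × 4) × 0.85 = 11227.0 / 288.00 × 0.85 ≈ 33.1 mL/min
CrCl ≈ 33 mL/min.
yuvaciclib: 25–59 mL/min → 60% of 500 mg = 300 mg.
ilolukast: < 40 mL/min → 20% of 400 mg = 80 mg.
Total = 300 + 80 = 380 mg.

380 mg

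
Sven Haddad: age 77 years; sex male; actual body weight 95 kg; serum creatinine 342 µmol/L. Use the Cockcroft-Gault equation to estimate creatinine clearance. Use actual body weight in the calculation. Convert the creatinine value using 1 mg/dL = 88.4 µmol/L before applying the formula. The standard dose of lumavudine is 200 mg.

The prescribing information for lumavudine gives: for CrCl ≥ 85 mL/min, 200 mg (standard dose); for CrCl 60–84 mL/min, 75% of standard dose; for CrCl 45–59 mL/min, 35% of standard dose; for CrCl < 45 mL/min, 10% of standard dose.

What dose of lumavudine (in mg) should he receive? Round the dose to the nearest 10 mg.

20 mg

SCr = 342 / 88.4 = 3.869 mg/dL
CrCl = (140 − 77) × 95 / (72 × 3.869) = 5985.0 / 278.57 ≈ 21.5 mL/min
CrCl ≈ 21 mL/min → bracket < 45 mL/min.
10% of 200 mg = 20 mg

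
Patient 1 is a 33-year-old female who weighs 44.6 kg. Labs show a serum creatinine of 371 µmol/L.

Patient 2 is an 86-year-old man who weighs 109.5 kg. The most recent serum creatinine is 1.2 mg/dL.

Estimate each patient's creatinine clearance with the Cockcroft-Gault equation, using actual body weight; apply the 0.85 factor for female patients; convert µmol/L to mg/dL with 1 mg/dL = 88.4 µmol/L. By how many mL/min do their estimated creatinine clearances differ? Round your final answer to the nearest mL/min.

55 mL/min

Patient 1: SCr = 371 / 88.4 = 4.197 mg/dL
Patient 1: CrCl = (140 − 33) × 44.6 / (72 × 4.197) × 0.85 = 4772.2 / 302.18 × 0.85 ≈ 13.4 mL/min
Patient 2: CrCl = (140 − 86) × 109.5 / (72 × 1.2) = 5913.0 / 86.40 ≈ 68.4 mL/min
|13.4 − 68.4| = 55.0 mL/min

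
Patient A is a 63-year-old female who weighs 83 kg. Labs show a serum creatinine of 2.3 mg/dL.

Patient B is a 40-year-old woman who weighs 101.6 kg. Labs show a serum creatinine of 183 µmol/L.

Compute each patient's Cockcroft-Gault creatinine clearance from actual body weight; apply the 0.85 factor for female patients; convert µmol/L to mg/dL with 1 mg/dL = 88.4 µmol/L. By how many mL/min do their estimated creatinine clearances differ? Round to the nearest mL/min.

Patient A: CrCl = (140 − 63) × 83 / (72 × 2.3) × 0.85 = 6391.0 / 165.60 × 0.85 ≈ 32.8 mL/min
Patient B: SCr = 183 / 88.4 = 2.07 mg/dL
Patient B: CrCl = (140 − 40) × 101.6 / (72 × 2.07) × 0.85 = 10160.0 / 149.04 × 0.85 ≈ 57.9 mL/min
|32.8 − 57.9| = 25.1 mL/min

25 mL/min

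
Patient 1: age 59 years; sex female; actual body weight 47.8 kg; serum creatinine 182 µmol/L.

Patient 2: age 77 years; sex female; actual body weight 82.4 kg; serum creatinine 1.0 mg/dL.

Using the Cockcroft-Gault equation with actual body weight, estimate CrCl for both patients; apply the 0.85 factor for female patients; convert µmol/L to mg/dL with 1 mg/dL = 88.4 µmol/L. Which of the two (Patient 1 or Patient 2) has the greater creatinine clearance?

Patient 1: SCr = 182 / 88.4 = 2.059 mg/dL
Patient 1: CrCl = (140 − 59) × 47.8 / (72 × 2.059) × 0.85 = 3871.8 / 148.25 × 0.85 ≈ 22.2 mL/min
Patient 2: CrCl = (140 − 77) × 82.4 / (72 × 1) × 0.85 = 5191.2 / 72.00 × 0.85 ≈ 61.3 mL/min
22.2 vs 61.3 mL/min → Patient 2 is higher.

Patient 2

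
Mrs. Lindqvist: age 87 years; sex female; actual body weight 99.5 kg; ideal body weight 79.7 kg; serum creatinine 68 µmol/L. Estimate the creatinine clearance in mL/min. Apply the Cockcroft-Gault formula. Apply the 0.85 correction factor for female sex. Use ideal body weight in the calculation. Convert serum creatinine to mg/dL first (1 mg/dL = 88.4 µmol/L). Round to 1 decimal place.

64.8 mL/min

SCr = 68 / 88.4 = 0.769 mg/dL
CrCl = (140 − 87) × 79.7 / (72 × 0.769) × 0.85 = 4224.1 / 55.37 × 0.85 ≈ 64.8 mL/min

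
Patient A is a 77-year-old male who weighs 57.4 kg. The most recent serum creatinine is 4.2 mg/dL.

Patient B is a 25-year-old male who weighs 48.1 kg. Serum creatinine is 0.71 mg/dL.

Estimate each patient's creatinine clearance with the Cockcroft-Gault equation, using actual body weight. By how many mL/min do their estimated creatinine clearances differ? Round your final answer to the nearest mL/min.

96 mL/min

Patient A: CrCl = (140 − 77) × 57.4 / (72 × 4.2) = 3616.2 / 302.40 ≈ 12.0 mL/min
Patient B: CrCl = (140 − 25) × 48.1 / (72 × 0.71) = 5531.5 / 51.12 ≈ 108.2 mL/min
|12.0 − 108.2| = 96.2 mL/min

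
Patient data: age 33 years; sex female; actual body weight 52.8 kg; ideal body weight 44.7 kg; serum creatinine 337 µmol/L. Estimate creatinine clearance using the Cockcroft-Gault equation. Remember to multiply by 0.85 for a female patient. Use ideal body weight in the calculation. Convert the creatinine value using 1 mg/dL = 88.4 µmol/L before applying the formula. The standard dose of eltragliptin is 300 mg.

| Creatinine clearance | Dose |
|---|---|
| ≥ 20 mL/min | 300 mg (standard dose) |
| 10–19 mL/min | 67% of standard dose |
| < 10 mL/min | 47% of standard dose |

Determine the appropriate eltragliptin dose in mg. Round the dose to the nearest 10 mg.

200 mg

SCr = 337 / 88.4 = 3.812 mg/dL
CrCl = (140 − 33) × 44.7 / (72 × 3.812) × 0.85 = 4782.9 / 274.46 × 0.85 ≈ 14.8 mL/min
CrCl ≈ 15 mL/min → bracket 10–19 mL/min.
67% of 300 mg = 201 mg → 200 mg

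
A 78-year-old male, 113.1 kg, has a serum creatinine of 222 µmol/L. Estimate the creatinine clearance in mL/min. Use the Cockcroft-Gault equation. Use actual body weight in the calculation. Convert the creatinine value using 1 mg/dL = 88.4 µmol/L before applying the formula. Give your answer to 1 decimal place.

SCr = 222 / 88.4 = 2.511 mg/dL
CrCl = (140 − 78) × 113.1 / (72 × 2.511) = 7012.2 / 180.79 ≈ 38.8 mL/min

38.8 mL/min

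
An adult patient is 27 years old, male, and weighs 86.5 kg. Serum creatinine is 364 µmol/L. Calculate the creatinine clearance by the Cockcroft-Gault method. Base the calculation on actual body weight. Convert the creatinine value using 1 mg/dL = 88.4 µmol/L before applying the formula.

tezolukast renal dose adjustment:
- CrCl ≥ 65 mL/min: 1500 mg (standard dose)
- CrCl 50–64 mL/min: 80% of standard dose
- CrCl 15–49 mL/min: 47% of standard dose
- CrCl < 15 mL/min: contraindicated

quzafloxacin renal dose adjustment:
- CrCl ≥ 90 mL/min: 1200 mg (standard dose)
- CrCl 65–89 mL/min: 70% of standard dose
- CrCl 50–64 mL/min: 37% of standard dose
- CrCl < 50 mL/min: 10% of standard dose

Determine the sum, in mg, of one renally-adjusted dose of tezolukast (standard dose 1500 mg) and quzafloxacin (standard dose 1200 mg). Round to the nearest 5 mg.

SCr = 364 / 88.4 = 4.118 mg/dL
CrCl = (140 − 27) × 86.5 / (72 × 4.118) = 9774.5 / 296.50 ≈ 33.0 mL/min
CrCl ≈ 33 mL/min.
tezolukast: 15–49 mL/min → 47% of 1500 mg = 705 mg.
quzafloxacin: < 50 mL/min → 10% of 1200 mg = 120 mg.
Total = 705 + 120 = 825 mg.

825 mg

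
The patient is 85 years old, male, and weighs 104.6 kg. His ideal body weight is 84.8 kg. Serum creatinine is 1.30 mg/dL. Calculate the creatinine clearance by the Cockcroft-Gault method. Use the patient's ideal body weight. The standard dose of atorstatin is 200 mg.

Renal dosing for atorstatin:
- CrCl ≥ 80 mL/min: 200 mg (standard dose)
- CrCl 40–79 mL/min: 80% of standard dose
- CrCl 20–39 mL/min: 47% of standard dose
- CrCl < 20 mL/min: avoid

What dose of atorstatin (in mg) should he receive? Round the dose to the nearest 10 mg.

160 mg

CrCl = (140 − 85) × 84.8 / (72 × 1.3) = 4664.0 / 93.60 ≈ 49.8 mL/min
CrCl ≈ 50 mL/min → bracket 40–79 mL/min.
80% of 200 mg = 160 mg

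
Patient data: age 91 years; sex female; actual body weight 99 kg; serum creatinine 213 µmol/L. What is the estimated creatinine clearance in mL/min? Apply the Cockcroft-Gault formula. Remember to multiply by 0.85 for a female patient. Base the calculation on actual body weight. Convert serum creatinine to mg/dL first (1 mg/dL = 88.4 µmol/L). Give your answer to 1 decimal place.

23.8 mL/min

SCr = 213 / 88.4 = 2.41 mg/dL
CrCl = (140 − 91) × 99 / (72 × 2.41) × 0.85 = 4851.0 / 173.52 × 0.85 ≈ 23.8 mL/min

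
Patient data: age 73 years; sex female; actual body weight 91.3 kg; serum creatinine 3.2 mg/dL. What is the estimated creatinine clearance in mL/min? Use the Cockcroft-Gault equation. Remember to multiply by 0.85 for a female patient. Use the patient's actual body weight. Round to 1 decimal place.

22.6 mL/min

CrCl = (140 − 73) × 91.3 / (72 × 3.2) × 0.85 = 6117.1 / 230.40 × 0.85 ≈ 22.6 mL/min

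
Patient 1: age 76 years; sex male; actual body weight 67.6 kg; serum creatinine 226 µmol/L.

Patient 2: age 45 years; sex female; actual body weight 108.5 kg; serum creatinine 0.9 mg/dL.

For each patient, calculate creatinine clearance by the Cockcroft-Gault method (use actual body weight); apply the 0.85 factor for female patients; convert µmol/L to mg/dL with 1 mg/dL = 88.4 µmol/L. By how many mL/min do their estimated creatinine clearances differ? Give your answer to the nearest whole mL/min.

112 mL/min

Patient 1: SCr = 226 / 88.4 = 2.557 mg/dL
Patient 1: CrCl = (140 − 76) × 67.6 / (72 × 2.557) = 4326.4 / 184.10 ≈ 23.5 mL/min
Patient 2: CrCl = (140 − 45) × 108.5 / (72 × 0.9) × 0.85 = 10307.5 / 64.80 × 0.85 ≈ 135.2 mL/min
|23.5 − 135.2| = 111.7 mL/min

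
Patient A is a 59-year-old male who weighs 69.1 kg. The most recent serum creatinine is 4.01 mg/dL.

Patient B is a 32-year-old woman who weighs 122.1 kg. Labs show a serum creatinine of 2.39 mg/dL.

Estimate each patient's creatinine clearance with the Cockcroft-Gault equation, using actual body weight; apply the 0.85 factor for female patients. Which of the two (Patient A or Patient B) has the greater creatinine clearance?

Patient B

Patient A: CrCl = (140 − 59) × 69.1 / (72 × 4.01) = 5597.1 / 288.72 ≈ 19.4 mL/min
Patient B: CrCl = (140 − 32) × 122.1 / (72 × 2.39) × 0.85 = 13186.8 / 172.08 × 0.85 ≈ 65.1 mL/min
19.4 vs 65.1 mL/min → Patient B is higher.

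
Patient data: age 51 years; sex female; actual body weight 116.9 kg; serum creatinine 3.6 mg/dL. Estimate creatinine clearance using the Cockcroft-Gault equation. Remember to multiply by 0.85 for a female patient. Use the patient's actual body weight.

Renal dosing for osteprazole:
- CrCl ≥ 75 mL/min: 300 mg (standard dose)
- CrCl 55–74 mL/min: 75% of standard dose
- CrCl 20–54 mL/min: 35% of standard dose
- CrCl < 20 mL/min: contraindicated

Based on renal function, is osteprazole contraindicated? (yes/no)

no

CrCl = (140 − 51) × 116.9 / (72 × 3.6) × 0.85 = 10404.1 / 259.20 × 0.85 ≈ 34.1 mL/min
CrCl ≈ 34 mL/min, which is ≥ 20 mL/min.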